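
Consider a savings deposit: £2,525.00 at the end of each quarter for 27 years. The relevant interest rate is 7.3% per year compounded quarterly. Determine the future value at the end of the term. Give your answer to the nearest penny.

This is an ordinary annuity: 108 deposits of £2,525.00 at the end of each quarter.
Periodic rate r = 0.073/4 per quarter; n is counted in quarters.
FV = PMT × [((1+r)^n − 1)/r] = 2,525 × [(1+r)^108 − 1] / r = £837,252.70

£837,252.70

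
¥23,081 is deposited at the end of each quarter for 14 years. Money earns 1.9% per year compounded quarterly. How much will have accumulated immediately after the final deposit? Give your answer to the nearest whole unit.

This is an ordinary annuity: 56 deposits of ¥23,081 at the end of each quarter.
Periodic rate r = 0.019/4 per quarter; n is counted in quarters.
FV = PMT × [((1+r)^n − 1)/r] = 23,081 × [(1+r)^56 − 1] / r = ¥1,476,764

¥1,476,764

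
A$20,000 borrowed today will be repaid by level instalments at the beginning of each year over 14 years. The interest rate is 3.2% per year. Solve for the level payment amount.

Level annuity due; solve PV = PMT × [(1 − (1+r)^−n)/r] × (1+r) for PMT.
Periodic rate r = 0.032 per year.
With n = 14: PMT = 20,000 / ([(1 − (1+r)^−n)/r] × (1+r)) = A$1,739.10

A$1,739.10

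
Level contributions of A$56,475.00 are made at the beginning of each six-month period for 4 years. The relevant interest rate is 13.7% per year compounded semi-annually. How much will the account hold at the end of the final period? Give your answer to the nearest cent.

A$615,778.12

This is an annuity due: 8 deposits of A$56,475.00 at the beginning of each six-month period.
Periodic rate r = 0.137/2 per half-year; n is counted in half-years.
FV = PMT × [((1+r)^n − 1)/r] × (1+r) = 56,475 × [(1+r)^8 − 1] / r × (1+r) = A$615,778.12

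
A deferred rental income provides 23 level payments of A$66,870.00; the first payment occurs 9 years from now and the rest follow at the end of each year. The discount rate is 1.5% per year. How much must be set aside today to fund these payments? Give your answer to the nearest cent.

Ordinary annuity of 23 payments, first payment at period 9.
Periodic rate r = 0.015 per year.
The ordinary-annuity PV formula values the stream one period before the first payment (period 8); discount that back 8 periods:
PV₀ = 66,870 × [1 − (1+r)^−23] / r × (1+r)^−8 = A$1,147,503.96

A$1,147,503.96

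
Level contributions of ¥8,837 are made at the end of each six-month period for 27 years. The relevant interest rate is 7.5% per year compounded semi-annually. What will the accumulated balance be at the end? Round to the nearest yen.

This is an ordinary annuity: 54 deposits of ¥8,837 at the end of each six-month period.
Periodic rate r = 0.075/2 per half-year; n is counted in half-years.
FV = PMT × [((1+r)^n − 1)/r] = 8,837 × [(1+r)^54 − 1] / r = ¥1,484,754

¥1,484,754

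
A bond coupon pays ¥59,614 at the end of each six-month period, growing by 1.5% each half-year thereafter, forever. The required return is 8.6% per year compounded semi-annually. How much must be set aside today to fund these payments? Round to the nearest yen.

Periodic rate r = 0.086/2 per half-year.
Growing perpetuity (Gordon): PV = PMT₁ / (r − g) = 59,614 / (r − 0.015) = ¥2,129,071.

¥2,129,071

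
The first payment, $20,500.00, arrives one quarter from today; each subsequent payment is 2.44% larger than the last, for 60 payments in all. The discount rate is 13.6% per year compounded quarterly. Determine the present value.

$915,235.01

Periodic rate r = 0.136/4 per quarter; n is counted in quarters.
Growing ordinary annuity: PV = PMT₁ × [1 − ((1+g)/(1+r))^n] / (r − g) = 20,500 × [1 − ((1+0.0244)/(1+r))^60] / (r − 0.0244) = $915,235.01.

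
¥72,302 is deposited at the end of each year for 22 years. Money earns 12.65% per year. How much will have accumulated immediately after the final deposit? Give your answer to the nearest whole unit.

This is an ordinary annuity: 22 deposits of ¥72,302 at the end of each year.
Periodic rate r = 0.1265 per year.
FV = PMT × [((1+r)^n − 1)/r] = 72,302 × [(1+r)^22 − 1] / r = ¥7,283,441

¥7,283,441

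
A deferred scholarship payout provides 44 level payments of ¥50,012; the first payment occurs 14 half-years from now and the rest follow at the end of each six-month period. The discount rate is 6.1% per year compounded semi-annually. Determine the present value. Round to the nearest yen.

¥813,732

Ordinary annuity of 44 payments, first payment at period 14.
Periodic rate r = 0.061/2 per half-year; n is counted in half-years.
The ordinary-annuity PV formula values the stream one period before the first payment (period 13); discount that back 13 periods:
PV₀ = 50,012 × [1 − (1+r)^−44] / r × (1+r)^−13 = ¥813,732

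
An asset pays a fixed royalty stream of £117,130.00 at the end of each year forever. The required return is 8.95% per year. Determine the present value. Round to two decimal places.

Periodic rate r = 0.0895 per year.
Level perpetuity: PV = PMT / r = 117,130 / (0.0895) = £1,308,715.08.

£1,308,715.08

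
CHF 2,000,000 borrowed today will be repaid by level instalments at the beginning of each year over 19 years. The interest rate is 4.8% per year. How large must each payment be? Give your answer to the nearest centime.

Level annuity due; solve PV = PMT × [(1 − (1+r)^−n)/r] × (1+r) for PMT.
Periodic rate r = 0.048 per year.
With n = 19: PMT = 2,000,000 / ([(1 − (1+r)^−n)/r] × (1+r)) = CHF 155,346.89

CHF 155,346.89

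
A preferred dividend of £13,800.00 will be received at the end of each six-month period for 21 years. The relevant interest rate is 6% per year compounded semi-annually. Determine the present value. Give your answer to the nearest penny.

This is an ordinary annuity: 42 payments of £13,800.00 at the end of each six-month period.
Periodic rate r = 0.06/2 per half-year; n is counted in half-years.
PV = PMT × [(1 − (1+r)^−n)/r] = 13,800 × [1 − (1+r)^−42] / r = £327,078.76

£327,078.76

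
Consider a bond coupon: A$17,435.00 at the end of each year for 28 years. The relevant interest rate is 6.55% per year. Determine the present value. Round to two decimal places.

A$221,134.33

This is an ordinary annuity: 28 payments of A$17,435.00 at the end of each year.
Periodic rate r = 0.0655 per year.
PV = PMT × [(1 − (1+r)^−n)/r] = 17,435 × [1 − (1+r)^−28] / r = A$221,134.33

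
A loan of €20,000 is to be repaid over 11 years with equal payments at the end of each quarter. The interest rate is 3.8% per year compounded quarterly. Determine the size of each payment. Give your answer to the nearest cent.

€558.27

Level ordinary annuity; solve PV = PMT × [(1 − (1+r)^−n)/r] for PMT.
Periodic rate r = 0.038/4 per quarter; n is counted in quarters.
With n = 44: PMT = 20,000 / ([(1 − (1+r)^−n)/r]) = €558.27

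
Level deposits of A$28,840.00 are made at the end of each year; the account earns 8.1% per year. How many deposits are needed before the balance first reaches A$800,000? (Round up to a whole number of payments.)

16 payments

Periodic rate r = 0.081 per year.
Ordinary annuity FV: 800,000 = 28,840 × [((1+r)^n − 1)/r].
(1+r)^n = 1 + 800,000 × r / 28,840, so n = ln(1 + 800,000·r/28,840) / ln(1+r) = 15.12.
Round up to a whole number of payments: n = 16.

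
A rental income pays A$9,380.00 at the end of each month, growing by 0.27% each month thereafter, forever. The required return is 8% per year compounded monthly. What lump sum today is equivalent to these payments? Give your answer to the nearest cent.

Periodic rate r = 0.08/12 per month.
Growing perpetuity (Gordon): PV = PMT₁ / (r − g) = 9,380 / (r − 0.0027) = A$2,364,705.88.

A$2,364,705.88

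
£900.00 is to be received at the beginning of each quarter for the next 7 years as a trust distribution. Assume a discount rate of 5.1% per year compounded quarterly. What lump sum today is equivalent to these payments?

This is an annuity due: 28 payments of £900.00 at the beginning of each quarter.
Periodic rate r = 0.051/4 per quarter; n is counted in quarters.
PV = PMT × [(1 − (1+r)^−n)/r] × (1+r) = 900 × [1 − (1+r)^−28] / r × (1+r) = £21,349.71

£21,349.71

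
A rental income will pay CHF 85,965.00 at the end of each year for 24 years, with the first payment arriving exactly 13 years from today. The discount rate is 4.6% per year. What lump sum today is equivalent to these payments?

Ordinary annuity of 24 payments, first payment at period 13.
Periodic rate r = 0.046 per year.
The ordinary-annuity PV formula values the stream one period before the first payment (period 12); discount that back 12 periods:
PV₀ = 85,965 × [1 − (1+r)^−24] / r × (1+r)^−12 = CHF 719,201.86

CHF 719,201.86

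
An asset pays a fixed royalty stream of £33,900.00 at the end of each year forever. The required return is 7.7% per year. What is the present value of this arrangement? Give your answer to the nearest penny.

Periodic rate r = 0.077 per year.
Level perpetuity: PV = PMT / r = 33,900 / (0.077) = £440,259.74.

£440,259.74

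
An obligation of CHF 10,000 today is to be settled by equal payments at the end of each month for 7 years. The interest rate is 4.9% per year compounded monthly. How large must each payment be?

CHF 140.87

Level ordinary annuity; solve PV = PMT × [(1 − (1+r)^−n)/r] for PMT.
Periodic rate r = 0.049/12 per month; n is counted in months.
With n = 84: PMT = 10,000 / ([(1 − (1+r)^−n)/r]) = CHF 140.87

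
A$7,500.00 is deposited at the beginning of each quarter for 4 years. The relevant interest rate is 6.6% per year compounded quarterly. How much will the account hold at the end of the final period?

This is an annuity due: 16 deposits of A$7,500.00 at the beginning of each quarter.
Periodic rate r = 0.066/4 per quarter; n is counted in quarters.
FV = PMT × [((1+r)^n − 1)/r] × (1+r) = 7,500 × [(1+r)^16 − 1] / r × (1+r) = A$138,302.22

A$138,302.22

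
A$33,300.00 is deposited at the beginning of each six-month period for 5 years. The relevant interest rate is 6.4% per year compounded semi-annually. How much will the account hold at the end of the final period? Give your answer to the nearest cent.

This is an annuity due: 10 deposits of A$33,300.00 at the beginning of each six-month period.
Periodic rate r = 0.064/2 per half-year; n is counted in half-years.
FV = PMT × [((1+r)^n − 1)/r] × (1+r) = 33,300 × [(1+r)^10 − 1] / r × (1+r) = A$397,611.12

A$397,611.12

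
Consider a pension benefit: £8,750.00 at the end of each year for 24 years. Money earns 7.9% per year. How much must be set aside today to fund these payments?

This is an ordinary annuity: 24 payments of £8,750.00 at the end of each year.
Periodic rate r = 0.079 per year.
PV = PMT × [(1 − (1+r)^−n)/r] = 8,750 × [1 − (1+r)^−24] / r = £92,900.12

£92,900.12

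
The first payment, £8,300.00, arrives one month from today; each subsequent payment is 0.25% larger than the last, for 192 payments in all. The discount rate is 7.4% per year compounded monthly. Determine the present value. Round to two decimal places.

£1,140,630.10

Periodic rate r = 0.074/12 per month; n is counted in months.
Growing ordinary annuity: PV = PMT₁ × [1 − ((1+g)/(1+r))^n] / (r − g) = 8,300 × [1 − ((1+0.0025)/(1+r))^192] / (r − 0.0025) = £1,140,630.10.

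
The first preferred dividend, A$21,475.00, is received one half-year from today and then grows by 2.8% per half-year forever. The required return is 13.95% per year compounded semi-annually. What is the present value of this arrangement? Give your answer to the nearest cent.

Periodic rate r = 0.1395/2 per half-year.
Growing perpetuity (Gordon): PV = PMT₁ / (r − g) = 21,475 / (r − 0.028) = A$514,371.26.

A$514,371.26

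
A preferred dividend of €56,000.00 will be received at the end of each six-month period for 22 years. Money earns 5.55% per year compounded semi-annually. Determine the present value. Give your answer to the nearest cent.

This is an ordinary annuity: 44 payments of €56,000.00 at the end of each six-month period.
Periodic rate r = 0.0555/2 per half-year; n is counted in half-years.
PV = PMT × [(1 − (1+r)^−n)/r] = 56,000 × [1 − (1+r)^−44] / r = €1,412,850.40

€1,412,850.40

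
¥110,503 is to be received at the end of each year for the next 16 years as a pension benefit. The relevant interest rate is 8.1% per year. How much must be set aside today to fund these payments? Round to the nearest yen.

This is an ordinary annuity: 16 payments of ¥110,503 at the end of each year.
Periodic rate r = 0.081 per year.
PV = PMT × [(1 − (1+r)^−n)/r] = 110,503 × [1 − (1+r)^−16] / r = ¥971,881

¥971,881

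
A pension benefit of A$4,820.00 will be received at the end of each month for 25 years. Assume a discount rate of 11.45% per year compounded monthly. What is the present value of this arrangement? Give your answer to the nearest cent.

A$475,901.33

This is an ordinary annuity: 300 payments of A$4,820.00 at the end of each month.
Periodic rate r = 0.1145/12 per month; n is counted in months.
PV = PMT × [(1 − (1+r)^−n)/r] = 4,820 × [1 − (1+r)^−300] / r = A$475,901.33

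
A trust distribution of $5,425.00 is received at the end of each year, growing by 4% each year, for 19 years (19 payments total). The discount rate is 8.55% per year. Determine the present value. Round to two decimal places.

$66,379.54

Periodic rate r = 0.0855 per year.
Growing ordinary annuity: PV = PMT₁ × [1 − ((1+g)/(1+r))^n] / (r − g) = 5,425 × [1 − ((1+0.04)/(1+r))^19] / (r − 0.04) = $66,379.54.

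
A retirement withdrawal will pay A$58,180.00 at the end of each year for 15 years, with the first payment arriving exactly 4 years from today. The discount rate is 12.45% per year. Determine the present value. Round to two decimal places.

Ordinary annuity of 15 payments, first payment at period 4.
Periodic rate r = 0.1245 per year.
The ordinary-annuity PV formula values the stream one period before the first payment (period 3); discount that back 3 periods:
PV₀ = 58,180 × [1 − (1+r)^−15] / r × (1+r)^−3 = A$272,107.04

A$272,107.04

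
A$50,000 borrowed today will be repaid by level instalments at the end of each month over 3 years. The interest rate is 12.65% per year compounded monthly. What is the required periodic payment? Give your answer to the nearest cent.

A$1,676.28

Level ordinary annuity; solve PV = PMT × [(1 − (1+r)^−n)/r] for PMT.
Periodic rate r = 0.1265/12 per month; n is counted in months.
With n = 36: PMT = 50,000 / ([(1 − (1+r)^−n)/r]) = A$1,676.28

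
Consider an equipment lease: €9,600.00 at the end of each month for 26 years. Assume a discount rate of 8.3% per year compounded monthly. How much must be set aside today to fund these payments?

This is an ordinary annuity: 312 payments of €9,600.00 at the end of each month.
Periodic rate r = 0.083/12 per month; n is counted in months.
PV = PMT × [(1 − (1+r)^−n)/r] = 9,600 × [1 − (1+r)^−312] / r = €1,226,369.72

€1,226,369.72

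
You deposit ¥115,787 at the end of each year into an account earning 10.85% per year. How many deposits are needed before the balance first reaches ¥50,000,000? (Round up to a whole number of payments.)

Periodic rate r = 0.1085 per year.
Ordinary annuity FV: 50,000,000 = 115,787 × [((1+r)^n − 1)/r].
(1+r)^n = 1 + 50,000,000 × r / 115,787, so n = ln(1 + 50,000,000·r/115,787) / ln(1+r) = 37.55.
Round up to a whole number of payments: n = 38.

38 payments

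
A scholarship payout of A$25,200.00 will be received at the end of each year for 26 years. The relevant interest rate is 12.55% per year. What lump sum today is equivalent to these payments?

A$191,511.99

This is an ordinary annuity: 26 payments of A$25,200.00 at the end of each year.
Periodic rate r = 0.1255 per year.
PV = PMT × [(1 − (1+r)^−n)/r] = 25,200 × [1 − (1+r)^−26] / r = A$191,511.99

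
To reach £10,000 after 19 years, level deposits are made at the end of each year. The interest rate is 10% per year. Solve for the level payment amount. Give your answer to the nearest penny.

Level ordinary annuity; solve FV = PMT × [((1+r)^n − 1)/r] for PMT.
Periodic rate r = 0.1 per year.
With n = 19: PMT = 10,000 / ([((1+r)^n − 1)/r]) = £195.47

£195.47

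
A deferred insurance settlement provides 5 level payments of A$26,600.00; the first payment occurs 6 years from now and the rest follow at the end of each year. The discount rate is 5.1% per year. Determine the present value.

Ordinary annuity of 5 payments, first payment at period 6.
Periodic rate r = 0.051 per year.
The ordinary-annuity PV formula values the stream one period before the first payment (period 5); discount that back 5 periods:
PV₀ = 26,600 × [1 − (1+r)^−5] / r × (1+r)^−5 = A$89,557.90

A$89,557.90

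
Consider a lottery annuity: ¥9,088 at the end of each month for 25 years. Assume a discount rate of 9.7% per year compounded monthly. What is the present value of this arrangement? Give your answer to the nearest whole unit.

¥1,023,839

This is an ordinary annuity: 300 payments of ¥9,088 at the end of each month.
Periodic rate r = 0.097/12 per month; n is counted in months.
PV = PMT × [(1 − (1+r)^−n)/r] = 9,088 × [1 − (1+r)^−300] / r = ¥1,023,839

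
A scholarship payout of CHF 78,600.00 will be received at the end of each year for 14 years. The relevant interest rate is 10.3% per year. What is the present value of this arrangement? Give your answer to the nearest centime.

This is an ordinary annuity: 14 payments of CHF 78,600.00 at the end of each year.
Periodic rate r = 0.103 per year.
PV = PMT × [(1 − (1+r)^−n)/r] = 78,600 × [1 − (1+r)^−14] / r = CHF 569,674.87

CHF 569,674.87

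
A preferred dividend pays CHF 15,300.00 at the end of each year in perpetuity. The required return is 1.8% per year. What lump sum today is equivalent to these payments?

CHF 850,000.00

Periodic rate r = 0.018 per year.
Level perpetuity: PV = PMT / r = 15,300 / (0.018) = CHF 850,000.00.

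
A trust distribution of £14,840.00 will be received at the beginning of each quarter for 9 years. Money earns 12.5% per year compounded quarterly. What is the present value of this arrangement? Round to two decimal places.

This is an annuity due: 36 payments of £14,840.00 at the beginning of each quarter.
Periodic rate r = 0.125/4 per quarter; n is counted in quarters.
PV = PMT × [(1 − (1+r)^−n)/r] × (1+r) = 14,840 × [1 − (1+r)^−36] / r × (1+r) = £327,969.65

£327,969.65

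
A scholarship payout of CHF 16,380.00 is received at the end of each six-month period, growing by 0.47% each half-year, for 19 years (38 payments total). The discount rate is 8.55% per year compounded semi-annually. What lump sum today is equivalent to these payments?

CHF 325,653.94

Periodic rate r = 0.0855/2 per half-year; n is counted in half-years.
Growing ordinary annuity: PV = PMT₁ × [1 − ((1+g)/(1+r))^n] / (r − g) = 16,380 × [1 − ((1+0.0047)/(1+r))^38] / (r − 0.0047) = CHF 325,653.94.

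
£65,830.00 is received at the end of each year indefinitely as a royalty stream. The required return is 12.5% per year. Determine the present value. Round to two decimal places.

£526,640.00

Periodic rate r = 0.125 per year.
Level perpetuity: PV = PMT / r = 65,830 / (0.125) = £526,640.00.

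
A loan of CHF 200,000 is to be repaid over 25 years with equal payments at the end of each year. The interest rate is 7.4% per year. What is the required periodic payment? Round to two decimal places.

Level ordinary annuity; solve PV = PMT × [(1 − (1+r)^−n)/r] for PMT.
Periodic rate r = 0.074 per year.
With n = 25: PMT = 200,000 / ([(1 − (1+r)^−n)/r]) = CHF 17,785.02

CHF 17,785.02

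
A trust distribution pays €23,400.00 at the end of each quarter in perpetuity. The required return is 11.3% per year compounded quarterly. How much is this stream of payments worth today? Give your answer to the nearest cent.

Periodic rate r = 0.113/4 per quarter.
Level perpetuity: PV = PMT / r = 23,400 / (0.113/4) = €828,318.58.

€828,318.58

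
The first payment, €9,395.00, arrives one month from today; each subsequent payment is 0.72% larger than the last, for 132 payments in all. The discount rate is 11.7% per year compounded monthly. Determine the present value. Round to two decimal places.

Periodic rate r = 0.117/12 per month; n is counted in months.
Growing ordinary annuity: PV = PMT₁ × [1 − ((1+g)/(1+r))^n] / (r − g) = 9,395 × [1 − ((1+0.0072)/(1+r))^132] / (r − 0.0072) = €1,045,543.97.

€1,045,543.97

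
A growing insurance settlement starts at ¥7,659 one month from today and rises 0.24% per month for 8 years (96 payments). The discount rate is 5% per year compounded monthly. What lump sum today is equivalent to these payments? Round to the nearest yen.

Periodic rate r = 0.05/12 per month; n is counted in months.
Growing ordinary annuity: PV = PMT₁ × [1 − ((1+g)/(1+r))^n] / (r − g) = 7,659 × [1 − ((1+0.0024)/(1+r))^96] / (r − 0.0024) = ¥674,263.

¥674,263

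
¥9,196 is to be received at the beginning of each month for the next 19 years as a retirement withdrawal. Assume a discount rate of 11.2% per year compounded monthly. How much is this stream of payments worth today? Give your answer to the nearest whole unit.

¥874,889

This is an annuity due: 228 payments of ¥9,196 at the beginning of each month.
Periodic rate r = 0.112/12 per month; n is counted in months.
PV = PMT × [(1 − (1+r)^−n)/r] × (1+r) = 9,196 × [1 − (1+r)^−228] / r × (1+r) = ¥874,889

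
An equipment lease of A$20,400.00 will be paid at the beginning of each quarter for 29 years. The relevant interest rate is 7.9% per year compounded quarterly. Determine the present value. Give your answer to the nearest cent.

This is an annuity due: 116 payments of A$20,400.00 at the beginning of each quarter.
Periodic rate r = 0.079/4 per quarter; n is counted in quarters.
PV = PMT × [(1 − (1+r)^−n)/r] × (1+r) = 20,400 × [1 − (1+r)^−116] / r × (1+r) = A$944,346.66

A$944,346.66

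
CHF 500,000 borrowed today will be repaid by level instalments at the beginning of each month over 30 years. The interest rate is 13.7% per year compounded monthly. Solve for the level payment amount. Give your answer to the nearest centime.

Level annuity due; solve PV = PMT × [(1 − (1+r)^−n)/r] × (1+r) for PMT.
Periodic rate r = 0.137/12 per month; n is counted in months.
With n = 360: PMT = 500,000 / ([(1 − (1+r)^−n)/r] × (1+r)) = CHF 5,740.30

CHF 5,740.30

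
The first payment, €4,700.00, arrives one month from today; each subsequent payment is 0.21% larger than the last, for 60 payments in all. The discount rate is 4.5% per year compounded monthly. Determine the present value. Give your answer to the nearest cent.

Periodic rate r = 0.045/12 per month; n is counted in months.
Growing ordinary annuity: PV = PMT₁ × [1 − ((1+g)/(1+r))^n] / (r − g) = 4,700 × [1 − ((1+0.0021)/(1+r))^60] / (r − 0.0021) = €267,745.49.

€267,745.49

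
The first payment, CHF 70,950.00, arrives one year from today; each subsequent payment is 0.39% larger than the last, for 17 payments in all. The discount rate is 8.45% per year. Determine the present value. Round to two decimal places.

Periodic rate r = 0.0845 per year.
Growing ordinary annuity: PV = PMT₁ × [1 − ((1+g)/(1+r))^n] / (r − g) = 70,950 × [1 − ((1+0.0039)/(1+r))^17] / (r − 0.0039) = CHF 643,434.28.

CHF 643,434.28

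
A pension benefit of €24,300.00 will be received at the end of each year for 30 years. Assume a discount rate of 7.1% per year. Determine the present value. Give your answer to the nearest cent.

This is an ordinary annuity: 30 payments of €24,300.00 at the end of each year.
Periodic rate r = 0.071 per year.
PV = PMT × [(1 − (1+r)^−n)/r] = 24,300 × [1 − (1+r)^−30] / r = €298,535.17

€298,535.17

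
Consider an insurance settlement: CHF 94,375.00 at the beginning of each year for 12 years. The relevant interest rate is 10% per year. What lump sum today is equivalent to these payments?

CHF 707,346.38

This is an annuity due: 12 payments of CHF 94,375.00 at the beginning of each year.
Periodic rate r = 0.1 per year.
PV = PMT × [(1 − (1+r)^−n)/r] × (1+r) = 94,375 × [1 − (1+r)^−12] / r × (1+r) = CHF 707,346.38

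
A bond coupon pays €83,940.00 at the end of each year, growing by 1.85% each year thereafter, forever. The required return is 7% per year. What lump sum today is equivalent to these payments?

Periodic rate r = 0.07 per year.
Growing perpetuity (Gordon): PV = PMT₁ / (r − g) = 83,940 / (r − 0.0185) = €1,629,902.91.

€1,629,902.91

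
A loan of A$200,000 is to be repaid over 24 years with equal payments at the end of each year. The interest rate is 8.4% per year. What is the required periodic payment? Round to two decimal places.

A$19,633.28

Level ordinary annuity; solve PV = PMT × [(1 − (1+r)^−n)/r] for PMT.
Periodic rate r = 0.084 per year.
With n = 24: PMT = 200,000 / ([(1 − (1+r)^−n)/r]) = A$19,633.28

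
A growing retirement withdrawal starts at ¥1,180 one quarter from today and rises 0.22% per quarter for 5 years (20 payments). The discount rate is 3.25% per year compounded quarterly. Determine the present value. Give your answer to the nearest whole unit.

¥22,148

Periodic rate r = 0.0325/4 per quarter; n is counted in quarters.
Growing ordinary annuity: PV = PMT₁ × [1 − ((1+g)/(1+r))^n] / (r − g) = 1,180 × [1 − ((1+0.0022)/(1+r))^20] / (r − 0.0022) = ¥22,148.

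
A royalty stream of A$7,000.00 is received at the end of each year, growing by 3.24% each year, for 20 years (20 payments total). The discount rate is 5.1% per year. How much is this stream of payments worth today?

Periodic rate r = 0.051 per year.
Growing ordinary annuity: PV = PMT₁ × [1 − ((1+g)/(1+r))^n] / (r − g) = 7,000 × [1 − ((1+0.0324)/(1+r))^20] / (r − 0.0324) = A$113,019.93.

A$113,019.93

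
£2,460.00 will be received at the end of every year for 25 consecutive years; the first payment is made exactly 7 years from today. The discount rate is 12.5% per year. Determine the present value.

Ordinary annuity of 25 payments, first payment at period 7.
Periodic rate r = 0.125 per year.
The ordinary-annuity PV formula values the stream one period before the first payment (period 6); discount that back 6 periods:
PV₀ = 2,460 × [1 − (1+r)^−25] / r × (1+r)^−6 = £9,196.70

£9,196.70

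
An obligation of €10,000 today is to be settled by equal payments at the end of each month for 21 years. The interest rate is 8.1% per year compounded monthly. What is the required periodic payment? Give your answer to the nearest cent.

Level ordinary annuity; solve PV = PMT × [(1 − (1+r)^−n)/r] for PMT.
Periodic rate r = 0.081/12 per month; n is counted in months.
With n = 252: PMT = 10,000 / ([(1 − (1+r)^−n)/r]) = €82.67

€82.67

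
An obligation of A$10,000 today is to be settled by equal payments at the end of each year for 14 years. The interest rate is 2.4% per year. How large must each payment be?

Level ordinary annuity; solve PV = PMT × [(1 − (1+r)^−n)/r] for PMT.
Periodic rate r = 0.024 per year.
With n = 14: PMT = 10,000 / ([(1 − (1+r)^−n)/r]) = A$849.45

A$849.45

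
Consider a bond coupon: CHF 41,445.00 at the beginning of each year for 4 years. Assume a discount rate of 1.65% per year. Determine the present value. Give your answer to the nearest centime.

This is an annuity due: 4 payments of CHF 41,445.00 at the beginning of each year.
Periodic rate r = 0.0165 per year.
PV = PMT × [(1 − (1+r)^−n)/r] × (1+r) = 41,445 × [1 − (1+r)^−4] / r × (1+r) = CHF 161,787.05

CHF 161,787.05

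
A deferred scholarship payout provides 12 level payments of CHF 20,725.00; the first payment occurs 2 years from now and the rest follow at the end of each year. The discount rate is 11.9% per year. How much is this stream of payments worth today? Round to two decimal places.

Ordinary annuity of 12 payments, first payment at period 2.
Periodic rate r = 0.119 per year.
The ordinary-annuity PV formula values the stream one period before the first payment (period 1); discount that back 1 periods:
PV₀ = 20,725 × [1 − (1+r)^−12] / r × (1+r)^−1 = CHF 115,259.58

CHF 115,259.58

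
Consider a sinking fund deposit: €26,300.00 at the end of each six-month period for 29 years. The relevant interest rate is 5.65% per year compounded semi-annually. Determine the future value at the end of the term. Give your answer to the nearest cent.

€3,753,523.39

This is an ordinary annuity: 58 deposits of €26,300.00 at the end of each six-month period.
Periodic rate r = 0.0565/2 per half-year; n is counted in half-years.
FV = PMT × [((1+r)^n − 1)/r] = 26,300 × [(1+r)^58 − 1] / r = €3,753,523.39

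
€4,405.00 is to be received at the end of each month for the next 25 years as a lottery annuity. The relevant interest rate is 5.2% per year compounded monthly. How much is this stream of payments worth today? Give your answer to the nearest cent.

€738,720.24

This is an ordinary annuity: 300 payments of €4,405.00 at the end of each month.
Periodic rate r = 0.052/12 per month; n is counted in months.
PV = PMT × [(1 − (1+r)^−n)/r] = 4,405 × [1 − (1+r)^−300] / r = €738,720.24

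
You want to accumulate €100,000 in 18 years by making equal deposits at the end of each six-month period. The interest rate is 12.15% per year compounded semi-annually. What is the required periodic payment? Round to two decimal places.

Level ordinary annuity; solve FV = PMT × [((1+r)^n − 1)/r] for PMT.
Periodic rate r = 0.1215/2 per half-year; n is counted in half-years.
With n = 36: PMT = 100,000 / ([((1+r)^n − 1)/r]) = €825.70

€825.70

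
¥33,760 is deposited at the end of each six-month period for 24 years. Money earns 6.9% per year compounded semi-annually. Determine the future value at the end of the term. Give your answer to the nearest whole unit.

This is an ordinary annuity: 48 deposits of ¥33,760 at the end of each six-month period.
Periodic rate r = 0.069/2 per half-year; n is counted in half-years.
FV = PMT × [((1+r)^n − 1)/r] = 33,760 × [(1+r)^48 − 1] / r = ¥4,006,242

¥4,006,242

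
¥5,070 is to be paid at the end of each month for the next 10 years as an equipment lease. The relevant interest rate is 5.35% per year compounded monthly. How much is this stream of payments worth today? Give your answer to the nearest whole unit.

¥470,383

This is an ordinary annuity: 120 payments of ¥5,070 at the end of each month.
Periodic rate r = 0.0535/12 per month; n is counted in months.
PV = PMT × [(1 − (1+r)^−n)/r] = 5,070 × [1 − (1+r)^−120] / r = ¥470,383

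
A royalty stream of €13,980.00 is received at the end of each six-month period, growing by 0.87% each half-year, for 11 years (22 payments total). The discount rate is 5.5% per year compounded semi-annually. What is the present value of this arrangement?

€248,265.49

Periodic rate r = 0.055/2 per half-year; n is counted in half-years.
Growing ordinary annuity: PV = PMT₁ × [1 − ((1+g)/(1+r))^n] / (r − g) = 13,980 × [1 − ((1+0.0087)/(1+r))^22] / (r − 0.0087) = €248,265.49.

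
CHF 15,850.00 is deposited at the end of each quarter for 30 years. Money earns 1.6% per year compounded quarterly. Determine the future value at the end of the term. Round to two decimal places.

CHF 2,435,066.55

This is an ordinary annuity: 120 deposits of CHF 15,850.00 at the end of each quarter.
Periodic rate r = 0.016/4 per quarter; n is counted in quarters.
FV = PMT × [((1+r)^n − 1)/r] = 15,850 × [(1+r)^120 − 1] / r = CHF 2,435,066.55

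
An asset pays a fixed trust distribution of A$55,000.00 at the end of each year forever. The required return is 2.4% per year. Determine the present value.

A$2,291,666.67

Periodic rate r = 0.024 per year.
Level perpetuity: PV = PMT / r = 55,000 / (0.024) = A$2,291,666.67.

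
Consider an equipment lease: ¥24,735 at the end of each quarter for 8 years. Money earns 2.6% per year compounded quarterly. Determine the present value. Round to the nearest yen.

This is an ordinary annuity: 32 payments of ¥24,735 at the end of each quarter.
Periodic rate r = 0.026/4 per quarter; n is counted in quarters.
PV = PMT × [(1 − (1+r)^−n)/r] = 24,735 × [1 − (1+r)^−32] / r = ¥712,543

¥712,543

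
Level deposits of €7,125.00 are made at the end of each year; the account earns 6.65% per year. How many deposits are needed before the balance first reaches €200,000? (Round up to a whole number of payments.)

17 payments

Periodic rate r = 0.0665 per year.
Ordinary annuity FV: 200,000 = 7,125 × [((1+r)^n − 1)/r].
(1+r)^n = 1 + 200,000 × r / 7,125, so n = ln(1 + 200,000·r/7,125) / ln(1+r) = 16.36.
Round up to a whole number of payments: n = 17.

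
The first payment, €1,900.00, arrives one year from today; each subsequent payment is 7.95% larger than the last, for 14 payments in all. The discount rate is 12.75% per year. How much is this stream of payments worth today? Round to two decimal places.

Periodic rate r = 0.1275 per year.
Growing ordinary annuity: PV = PMT₁ × [1 − ((1+g)/(1+r))^n] / (r − g) = 1,900 × [1 − ((1+0.0795)/(1+r))^14] / (r − 0.0795) = €18,055.63.

€18,055.63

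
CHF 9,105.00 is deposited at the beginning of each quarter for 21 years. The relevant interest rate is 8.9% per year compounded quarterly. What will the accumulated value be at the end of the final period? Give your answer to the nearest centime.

CHF 2,238,152.45

This is an annuity due: 84 deposits of CHF 9,105.00 at the beginning of each quarter.
Periodic rate r = 0.089/4 per quarter; n is counted in quarters.
FV = PMT × [((1+r)^n − 1)/r] × (1+r) = 9,105 × [(1+r)^84 − 1] / r × (1+r) = CHF 2,238,152.45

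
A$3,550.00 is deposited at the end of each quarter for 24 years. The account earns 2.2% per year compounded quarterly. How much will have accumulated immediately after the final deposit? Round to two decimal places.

A$447,355.95

This is an ordinary annuity: 96 deposits of A$3,550.00 at the end of each quarter.
Periodic rate r = 0.022/4 per quarter; n is counted in quarters.
FV = PMT × [((1+r)^n − 1)/r] = 3,550 × [(1+r)^96 − 1] / r = A$447,355.95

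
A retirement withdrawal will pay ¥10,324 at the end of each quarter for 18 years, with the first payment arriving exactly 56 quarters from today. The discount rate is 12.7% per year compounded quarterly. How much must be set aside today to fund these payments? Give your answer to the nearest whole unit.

Ordinary annuity of 72 payments, first payment at period 56.
Periodic rate r = 0.127/4 per quarter; n is counted in quarters.
The ordinary-annuity PV formula values the stream one period before the first payment (period 55); discount that back 55 periods:
PV₀ = 10,324 × [1 − (1+r)^−72] / r × (1+r)^−55 = ¥52,139

¥52,139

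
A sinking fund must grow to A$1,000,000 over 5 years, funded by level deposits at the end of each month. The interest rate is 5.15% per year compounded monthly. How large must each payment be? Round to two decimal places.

A$14,648.37

Level ordinary annuity; solve FV = PMT × [((1+r)^n − 1)/r] for PMT.
Periodic rate r = 0.0515/12 per month; n is counted in months.
With n = 60: PMT = 1,000,000 / ([((1+r)^n − 1)/r]) = A$14,648.37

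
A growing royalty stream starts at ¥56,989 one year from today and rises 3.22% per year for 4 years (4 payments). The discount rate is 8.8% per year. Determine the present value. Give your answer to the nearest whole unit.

¥193,944

Periodic rate r = 0.088 per year.
Growing ordinary annuity: PV = PMT₁ × [1 − ((1+g)/(1+r))^n] / (r − g) = 56,989 × [1 − ((1+0.0322)/(1+r))^4] / (r − 0.0322) = ¥193,944.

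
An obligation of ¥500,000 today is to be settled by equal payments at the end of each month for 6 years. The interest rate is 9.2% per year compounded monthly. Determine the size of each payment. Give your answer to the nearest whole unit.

¥9,062

Level ordinary annuity; solve PV = PMT × [(1 − (1+r)^−n)/r] for PMT.
Periodic rate r = 0.092/12 per month; n is counted in months.
With n = 72: PMT = 500,000 / ([(1 − (1+r)^−n)/r]) = ¥9,062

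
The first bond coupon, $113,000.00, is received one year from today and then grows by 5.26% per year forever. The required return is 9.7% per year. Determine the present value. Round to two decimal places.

Periodic rate r = 0.097 per year.
Growing perpetuity (Gordon): PV = PMT₁ / (r − g) = 113,000 / (r − 0.0526) = $2,545,045.05.

$2,545,045.05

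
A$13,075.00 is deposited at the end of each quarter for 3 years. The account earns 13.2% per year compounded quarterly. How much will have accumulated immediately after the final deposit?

A$188,755.21

This is an ordinary annuity: 12 deposits of A$13,075.00 at the end of each quarter.
Periodic rate r = 0.132/4 per quarter; n is counted in quarters.
FV = PMT × [((1+r)^n − 1)/r] = 13,075 × [(1+r)^12 − 1] / r = A$188,755.21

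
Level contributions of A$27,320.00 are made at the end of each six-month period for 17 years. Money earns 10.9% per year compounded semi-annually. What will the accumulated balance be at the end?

This is an ordinary annuity: 34 deposits of A$27,320.00 at the end of each six-month period.
Periodic rate r = 0.109/2 per half-year; n is counted in half-years.
FV = PMT × [((1+r)^n − 1)/r] = 27,320 × [(1+r)^34 − 1] / r = A$2,544,281.85

A$2,544,281.85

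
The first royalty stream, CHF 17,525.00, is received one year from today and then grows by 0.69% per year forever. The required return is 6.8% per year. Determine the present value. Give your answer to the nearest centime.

CHF 286,824.88

Periodic rate r = 0.068 per year.
Growing perpetuity (Gordon): PV = PMT₁ / (r − g) = 17,525 / (r − 0.0069) = CHF 286,824.88.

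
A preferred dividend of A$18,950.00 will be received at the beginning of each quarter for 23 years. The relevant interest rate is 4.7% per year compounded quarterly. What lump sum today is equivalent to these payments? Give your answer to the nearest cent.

A$1,074,647.00

This is an annuity due: 92 payments of A$18,950.00 at the beginning of each quarter.
Periodic rate r = 0.047/4 per quarter; n is counted in quarters.
PV = PMT × [(1 − (1+r)^−n)/r] × (1+r) = 18,950 × [1 − (1+r)^−92] / r × (1+r) = A$1,074,647.00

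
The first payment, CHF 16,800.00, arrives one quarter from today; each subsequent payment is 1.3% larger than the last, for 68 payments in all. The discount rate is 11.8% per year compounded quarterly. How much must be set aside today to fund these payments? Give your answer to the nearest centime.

Periodic rate r = 0.118/4 per quarter; n is counted in quarters.
Growing ordinary annuity: PV = PMT₁ × [1 − ((1+g)/(1+r))^n] / (r − g) = 16,800 × [1 − ((1+0.013)/(1+r))^68] / (r − 0.013) = CHF 678,810.01.

CHF 678,810.01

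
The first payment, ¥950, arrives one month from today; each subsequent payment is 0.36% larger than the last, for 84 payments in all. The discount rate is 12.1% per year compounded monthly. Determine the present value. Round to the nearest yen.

Periodic rate r = 0.121/12 per month; n is counted in months.
Growing ordinary annuity: PV = PMT₁ × [1 − ((1+g)/(1+r))^n] / (r − g) = 950 × [1 − ((1+0.0036)/(1+r))^84] / (r − 0.0036) = ¥61,217.

¥61,217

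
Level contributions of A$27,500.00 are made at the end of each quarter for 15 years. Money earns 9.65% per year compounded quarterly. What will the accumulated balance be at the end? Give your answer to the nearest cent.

This is an ordinary annuity: 60 deposits of A$27,500.00 at the end of each quarter.
Periodic rate r = 0.0965/4 per quarter; n is counted in quarters.
FV = PMT × [((1+r)^n − 1)/r] = 27,500 × [(1+r)^60 − 1] / r = A$3,624,890.11

A$3,624,890.11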